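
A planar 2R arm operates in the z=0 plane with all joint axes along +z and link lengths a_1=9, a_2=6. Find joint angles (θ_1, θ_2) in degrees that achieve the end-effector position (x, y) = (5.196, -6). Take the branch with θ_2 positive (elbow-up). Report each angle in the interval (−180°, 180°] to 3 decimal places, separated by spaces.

cos θ_2 = (62.9984−9²−6²)/(2·9·6) = -0.5000; θ_2 = 120.0010° (elbow-up)
β = atan2(-6.0000,5.1960) = -49.1074°; ψ = atan2(5.1961,5.9999) = 40.8935°
θ_1 = β − ψ = -90.0010°

-90.001 120.001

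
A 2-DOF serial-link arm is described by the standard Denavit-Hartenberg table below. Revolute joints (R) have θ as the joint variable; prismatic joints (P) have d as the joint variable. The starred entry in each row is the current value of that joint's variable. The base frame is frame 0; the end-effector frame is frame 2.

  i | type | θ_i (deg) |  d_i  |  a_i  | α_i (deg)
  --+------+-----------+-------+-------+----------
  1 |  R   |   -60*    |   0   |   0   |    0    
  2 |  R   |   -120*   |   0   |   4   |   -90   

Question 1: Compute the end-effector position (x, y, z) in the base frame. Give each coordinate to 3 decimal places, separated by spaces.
-4.000 -0.000 0.000

after link 1: o_1 = (0.0000, 0.0000, 0.0000)
after link 2: o_2 = (-4.0000, -0.0000, 0.0000)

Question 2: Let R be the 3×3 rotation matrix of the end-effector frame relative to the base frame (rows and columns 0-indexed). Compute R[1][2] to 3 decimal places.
-1.000

End-effector z-axis (col 2 of R) = (0.0000,-1.0000,0.0000)
R[1][2] = -1.0000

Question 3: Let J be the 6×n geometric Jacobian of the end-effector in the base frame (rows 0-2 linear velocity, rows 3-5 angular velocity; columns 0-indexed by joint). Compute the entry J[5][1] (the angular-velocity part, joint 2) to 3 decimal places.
1.000

axis z_1 = (0.0000,0.0000,1.0000); lever o_n−o_1 = (-4.0000,-0.0000,0.0000)
cross product → J_v[:, 1] = (0.0000,-4.0000,0.0000)
J_ω[:, 1] = z_1
entry J[5][1] = 1.0000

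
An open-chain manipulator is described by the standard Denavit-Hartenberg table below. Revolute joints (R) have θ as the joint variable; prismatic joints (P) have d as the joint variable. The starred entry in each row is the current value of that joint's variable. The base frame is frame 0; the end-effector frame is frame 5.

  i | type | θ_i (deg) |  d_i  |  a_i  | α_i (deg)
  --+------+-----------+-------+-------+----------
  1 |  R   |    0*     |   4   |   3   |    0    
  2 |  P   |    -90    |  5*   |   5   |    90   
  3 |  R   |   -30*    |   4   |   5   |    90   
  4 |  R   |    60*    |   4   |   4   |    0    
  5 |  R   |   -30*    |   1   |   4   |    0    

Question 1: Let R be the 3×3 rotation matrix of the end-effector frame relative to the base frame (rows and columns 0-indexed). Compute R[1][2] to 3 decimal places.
0.500

End-effector z-axis (col 2 of R) = (-0.0000,0.5000,-0.8660)
R[1][2] = 0.5000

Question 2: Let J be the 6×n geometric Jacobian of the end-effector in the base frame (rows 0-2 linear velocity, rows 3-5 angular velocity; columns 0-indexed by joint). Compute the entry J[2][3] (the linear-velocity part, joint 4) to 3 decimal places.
2.732

axis z_3 = (-0.0000,0.5000,-0.8660); lever o_n−o_3 = (-5.4641,-2.2321,-7.0622)
cross product → J_v[:, 3] = (-5.4641,4.7321,2.7321)
J_ω[:, 3] = z_3
entry J[2][3] = 2.7321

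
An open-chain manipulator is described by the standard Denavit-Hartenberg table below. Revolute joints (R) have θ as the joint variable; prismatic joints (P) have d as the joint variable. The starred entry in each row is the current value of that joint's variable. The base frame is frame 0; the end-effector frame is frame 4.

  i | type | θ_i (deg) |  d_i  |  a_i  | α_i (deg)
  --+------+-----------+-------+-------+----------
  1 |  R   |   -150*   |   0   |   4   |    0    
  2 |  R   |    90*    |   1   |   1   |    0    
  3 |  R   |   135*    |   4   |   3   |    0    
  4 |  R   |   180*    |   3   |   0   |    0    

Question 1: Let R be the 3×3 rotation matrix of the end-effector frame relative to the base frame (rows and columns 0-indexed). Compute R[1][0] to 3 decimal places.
-0.966

End-effector x-axis (col 0 of R) = (-0.2588,-0.9659,0.0000)
R[1][0] = -0.9659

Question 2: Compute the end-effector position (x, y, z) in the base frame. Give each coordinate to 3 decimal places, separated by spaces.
-2.188 0.032 8.000

after link 1: o_1 = (-3.4641, -2.0000, 0.0000)
after link 2: o_2 = (-2.9641, -2.8660, 1.0000)
after link 3: o_3 = (-2.1876, 0.0318, 5.0000)
after link 4: o_4 = (-2.1876, 0.0318, 8.0000)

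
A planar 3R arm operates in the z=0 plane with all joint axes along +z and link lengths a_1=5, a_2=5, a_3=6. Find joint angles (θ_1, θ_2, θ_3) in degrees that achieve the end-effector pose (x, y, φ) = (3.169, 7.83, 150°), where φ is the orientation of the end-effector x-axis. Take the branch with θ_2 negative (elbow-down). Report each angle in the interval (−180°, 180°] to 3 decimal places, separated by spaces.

44.998 -29.992 134.994

wrist centre = target − a_3·(cos φ, sin φ) = (8.3652, 4.8300)
cos θ_2 = (93.3047−5²−5²)/(2·5·5) = 0.8661; θ_2 = -29.9922° (elbow-down)
β = atan2(4.8300,8.3652) = 30.0019°; ψ = atan2(-2.4994,9.3305) = -14.9961°
θ_1 = β − ψ = 44.9980°
θ_3 = φ − θ_1 − θ_2 = 134.9942° (wrapped to (-180°,180°])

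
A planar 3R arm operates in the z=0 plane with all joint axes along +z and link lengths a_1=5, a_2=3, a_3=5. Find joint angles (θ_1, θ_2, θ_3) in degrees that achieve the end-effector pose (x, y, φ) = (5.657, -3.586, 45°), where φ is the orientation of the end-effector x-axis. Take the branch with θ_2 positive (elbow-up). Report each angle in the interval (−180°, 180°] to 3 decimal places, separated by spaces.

wrist centre = target − a_3·(cos φ, sin φ) = (2.1215, -7.1215)
cos θ_2 = (55.2169−5²−3²)/(2·5·3) = 0.7072; θ_2 = 44.9901° (elbow-up)
β = atan2(-7.1215,2.1215) = -73.4115°; ψ = atan2(2.1210,7.1217) = 16.5844°
θ_1 = β − ψ = -89.9959°
θ_3 = φ − θ_1 − θ_2 = 90.0058° (wrapped to (-180°,180°])

-89.996 44.990 90.006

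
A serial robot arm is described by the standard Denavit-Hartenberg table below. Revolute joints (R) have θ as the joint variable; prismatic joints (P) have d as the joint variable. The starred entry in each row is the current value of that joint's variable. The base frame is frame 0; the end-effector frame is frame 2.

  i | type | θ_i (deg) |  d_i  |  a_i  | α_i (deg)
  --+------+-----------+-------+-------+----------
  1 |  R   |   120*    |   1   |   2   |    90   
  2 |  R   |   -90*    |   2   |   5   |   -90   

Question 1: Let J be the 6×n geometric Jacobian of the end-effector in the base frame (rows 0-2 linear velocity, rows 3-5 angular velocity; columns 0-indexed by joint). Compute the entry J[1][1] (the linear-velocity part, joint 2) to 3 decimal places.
axis z_1 = (0.8660,0.5000,0.0000); lever o_n−o_1 = (1.7321,1.0000,-5.0000)
cross product → J_v[:, 1] = (-2.5000,4.3301,0.0000)
J_ω[:, 1] = z_1
entry J[1][1] = 4.3301

4.330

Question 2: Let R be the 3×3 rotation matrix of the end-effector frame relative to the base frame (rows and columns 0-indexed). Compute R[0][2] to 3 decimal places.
-0.500

End-effector z-axis (col 2 of R) = (-0.5000,0.8660,0.0000)
R[0][2] = -0.5000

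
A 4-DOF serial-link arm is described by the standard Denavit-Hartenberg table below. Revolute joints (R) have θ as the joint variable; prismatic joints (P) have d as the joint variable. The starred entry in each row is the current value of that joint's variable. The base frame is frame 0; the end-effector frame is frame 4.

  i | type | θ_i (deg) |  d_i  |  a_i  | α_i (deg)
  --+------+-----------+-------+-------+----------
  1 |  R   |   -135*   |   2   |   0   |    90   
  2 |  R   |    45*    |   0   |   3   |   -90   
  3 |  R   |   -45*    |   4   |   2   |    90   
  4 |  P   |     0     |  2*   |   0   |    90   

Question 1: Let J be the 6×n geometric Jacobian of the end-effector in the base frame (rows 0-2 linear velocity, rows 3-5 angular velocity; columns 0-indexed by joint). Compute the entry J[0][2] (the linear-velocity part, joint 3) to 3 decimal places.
axis z_2 = (0.5000,0.5000,0.7071); lever o_n−o_2 = (-0.0000,4.0000,2.8284)
cross product → J_v[:, 2] = (-1.4142,-1.4142,2.0000)
J_ω[:, 2] = z_2
entry J[0][2] = -1.4142

-1.414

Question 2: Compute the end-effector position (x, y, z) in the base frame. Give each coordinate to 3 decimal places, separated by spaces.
-1.500 2.500 6.950

after link 1: o_1 = (0.0000, 0.0000, 2.0000)
after link 2: o_2 = (-1.5000, -1.5000, 4.1213)
after link 3: o_3 = (-1.2071, 0.7929, 7.9497)
after link 4: o_4 = (-1.5000, 2.5000, 6.9497)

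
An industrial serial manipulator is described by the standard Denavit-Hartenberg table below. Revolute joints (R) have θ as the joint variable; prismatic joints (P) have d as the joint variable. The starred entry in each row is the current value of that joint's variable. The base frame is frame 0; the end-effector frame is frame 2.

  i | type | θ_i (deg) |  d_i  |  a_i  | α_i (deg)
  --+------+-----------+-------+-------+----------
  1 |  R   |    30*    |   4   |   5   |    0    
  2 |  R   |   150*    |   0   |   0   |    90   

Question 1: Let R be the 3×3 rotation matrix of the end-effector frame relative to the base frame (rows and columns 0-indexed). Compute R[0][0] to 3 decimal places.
End-effector x-axis (col 0 of R) = (-1.0000,0.0000,0.0000)
R[0][0] = -1.0000

-1.000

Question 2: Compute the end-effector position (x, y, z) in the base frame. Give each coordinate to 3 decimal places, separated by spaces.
4.330 2.500 4.000

after link 1: o_1 = (4.3301, 2.5000, 4.0000)
after link 2: o_2 = (4.3301, 2.5000, 4.0000)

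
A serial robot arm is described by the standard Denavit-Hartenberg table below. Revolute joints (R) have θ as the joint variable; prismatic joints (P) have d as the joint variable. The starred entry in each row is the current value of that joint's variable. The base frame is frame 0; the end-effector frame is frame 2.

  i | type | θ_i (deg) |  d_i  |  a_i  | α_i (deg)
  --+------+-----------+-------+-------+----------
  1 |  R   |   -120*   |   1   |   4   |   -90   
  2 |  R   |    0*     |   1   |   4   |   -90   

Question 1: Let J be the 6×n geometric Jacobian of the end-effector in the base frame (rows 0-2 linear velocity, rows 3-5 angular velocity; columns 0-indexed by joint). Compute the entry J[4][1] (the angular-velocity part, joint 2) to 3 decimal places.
-0.500

axis z_1 = (0.8660,-0.5000,0.0000); lever o_n−o_1 = (-1.1340,-3.9641,0.0000)
cross product → J_v[:, 1] = (0.0000,-0.0000,-4.0000)
J_ω[:, 1] = z_1
entry J[4][1] = -0.5000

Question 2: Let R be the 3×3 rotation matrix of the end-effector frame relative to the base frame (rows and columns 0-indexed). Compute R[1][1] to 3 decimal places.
0.500

End-effector y-axis (col 1 of R) = (-0.8660,0.5000,-0.0000)
R[1][1] = 0.5000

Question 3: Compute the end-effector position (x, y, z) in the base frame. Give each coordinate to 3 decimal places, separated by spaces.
-3.134 -7.428 1.000

after link 1: o_1 = (-2.0000, -3.4641, 1.0000)
after link 2: o_2 = (-3.1340, -7.4282, 1.0000)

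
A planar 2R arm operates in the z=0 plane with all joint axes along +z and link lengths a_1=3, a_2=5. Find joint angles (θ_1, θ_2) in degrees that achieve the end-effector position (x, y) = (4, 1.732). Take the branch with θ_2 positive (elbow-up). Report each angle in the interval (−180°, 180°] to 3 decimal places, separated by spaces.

-60.001 120.000

cos θ_2 = (18.9998−3²−5²)/(2·3·5) = -0.5000; θ_2 = 120.0004° (elbow-up)
β = atan2(1.7320,4.0000) = 23.4126°; ψ = atan2(4.3301,0.5000) = 83.4136°
θ_1 = β − ψ = -60.0010°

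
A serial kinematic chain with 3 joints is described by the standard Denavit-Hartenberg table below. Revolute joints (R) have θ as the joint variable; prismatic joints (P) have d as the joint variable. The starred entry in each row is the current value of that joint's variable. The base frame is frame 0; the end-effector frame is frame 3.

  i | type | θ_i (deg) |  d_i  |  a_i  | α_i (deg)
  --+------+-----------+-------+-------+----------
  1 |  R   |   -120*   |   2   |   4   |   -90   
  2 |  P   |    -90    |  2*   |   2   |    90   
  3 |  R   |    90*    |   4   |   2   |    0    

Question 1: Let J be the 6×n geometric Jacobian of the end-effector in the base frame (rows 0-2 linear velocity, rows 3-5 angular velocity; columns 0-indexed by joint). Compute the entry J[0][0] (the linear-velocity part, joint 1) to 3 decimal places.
2.000

axis z_0 = ẑ; lever o_n−o_0 = (3.4641,-2.0000,4.0000)
cross product → J_v[:, 0] = (2.0000,3.4641,-0.0000)
J_ω[:, 0] = z_0
entry J[0][0] = 2.0000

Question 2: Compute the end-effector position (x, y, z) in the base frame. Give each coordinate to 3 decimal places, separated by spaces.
after link 1: o_1 = (-2.0000, -3.4641, 2.0000)
after link 2: o_2 = (-0.2679, -4.4641, 4.0000)
after link 3: o_3 = (3.4641, -2.0000, 4.0000)

3.464 -2.000 4.000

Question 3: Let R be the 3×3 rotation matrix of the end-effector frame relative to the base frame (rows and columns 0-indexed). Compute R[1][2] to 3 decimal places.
End-effector z-axis (col 2 of R) = (0.5000,0.8660,0.0000)
R[1][2] = 0.8660

0.866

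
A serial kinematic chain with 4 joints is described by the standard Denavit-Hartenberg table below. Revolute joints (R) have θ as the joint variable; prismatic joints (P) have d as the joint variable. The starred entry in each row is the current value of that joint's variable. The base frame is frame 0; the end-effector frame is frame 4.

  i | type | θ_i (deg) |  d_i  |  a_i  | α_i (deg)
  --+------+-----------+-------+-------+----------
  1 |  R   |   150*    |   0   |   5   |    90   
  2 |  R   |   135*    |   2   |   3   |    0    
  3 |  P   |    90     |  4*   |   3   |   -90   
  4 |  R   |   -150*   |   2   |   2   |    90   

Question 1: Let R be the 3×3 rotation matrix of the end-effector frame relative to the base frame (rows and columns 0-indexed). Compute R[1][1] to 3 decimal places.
0.354

End-effector y-axis (col 1 of R) = (-0.6124,0.3536,-0.7071)
R[1][1] = 0.3536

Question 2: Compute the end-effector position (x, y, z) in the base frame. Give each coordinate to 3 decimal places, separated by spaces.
after link 1: o_1 = (-4.3301, 2.5000, 0.0000)
after link 2: o_2 = (-1.4930, 3.1714, 2.1213)
after link 3: o_3 = (2.3441, 5.5748, 0.0000)
after link 4: o_4 = (0.5587, 7.7603, -0.1895)

0.559 7.760 -0.189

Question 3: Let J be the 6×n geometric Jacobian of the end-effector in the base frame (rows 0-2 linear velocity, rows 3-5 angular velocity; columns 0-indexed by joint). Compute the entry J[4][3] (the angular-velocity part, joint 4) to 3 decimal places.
axis z_3 = (-0.6124,0.3536,-0.7071); lever o_n−o_3 = (-1.7854,2.1855,-0.1895)
cross product → J_v[:, 3] = (1.4784,1.1464,-0.7071)
J_ω[:, 3] = z_3
entry J[4][3] = 0.3536

0.354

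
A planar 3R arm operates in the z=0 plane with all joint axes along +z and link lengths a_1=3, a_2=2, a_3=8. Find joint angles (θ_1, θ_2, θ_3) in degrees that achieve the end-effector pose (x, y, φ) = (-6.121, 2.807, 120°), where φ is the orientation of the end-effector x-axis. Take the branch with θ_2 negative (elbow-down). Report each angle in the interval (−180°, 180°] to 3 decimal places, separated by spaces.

-99.463 -45.016 -95.522

wrist centre = target − a_3·(cos φ, sin φ) = (-2.1210, -4.1212)
cos θ_2 = (21.4830−3²−2²)/(2·3·2) = 0.7069; θ_2 = -45.0157° (elbow-down)
β = atan2(-4.1212,-2.1210) = -117.2329°; ψ = atan2(-1.4146,4.4138) = -17.7703°
θ_1 = β − ψ = -99.4626°
θ_3 = φ − θ_1 − θ_2 = -95.5217° (wrapped to (-180°,180°])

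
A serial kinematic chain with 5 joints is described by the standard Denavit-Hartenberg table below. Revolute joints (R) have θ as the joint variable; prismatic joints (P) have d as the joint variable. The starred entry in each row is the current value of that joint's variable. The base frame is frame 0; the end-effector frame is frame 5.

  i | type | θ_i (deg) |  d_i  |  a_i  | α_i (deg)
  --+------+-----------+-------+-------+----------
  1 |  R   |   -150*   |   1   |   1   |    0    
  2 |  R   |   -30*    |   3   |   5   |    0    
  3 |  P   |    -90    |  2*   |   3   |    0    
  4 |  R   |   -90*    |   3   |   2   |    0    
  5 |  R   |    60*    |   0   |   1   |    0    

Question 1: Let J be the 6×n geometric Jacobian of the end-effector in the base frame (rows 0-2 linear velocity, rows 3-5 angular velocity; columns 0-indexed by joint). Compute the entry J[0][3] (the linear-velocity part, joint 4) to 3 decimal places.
axis z_3 = (0.0000,0.0000,1.0000); lever o_n−o_3 = (2.5000,0.8660,3.0000)
cross product → J_v[:, 3] = (-0.8660,2.5000,0.0000)
J_ω[:, 3] = z_3
entry J[0][3] = -0.8660

-0.866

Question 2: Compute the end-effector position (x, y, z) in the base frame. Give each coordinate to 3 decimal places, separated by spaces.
after link 1: o_1 = (-0.8660, -0.5000, 1.0000)
after link 2: o_2 = (-5.8660, -0.5000, 4.0000)
after link 3: o_3 = (-5.8660, 2.5000, 6.0000)
after link 4: o_4 = (-3.8660, 2.5000, 9.0000)
after link 5: o_5 = (-3.3660, 3.3660, 9.0000)

-3.366 3.366 9.000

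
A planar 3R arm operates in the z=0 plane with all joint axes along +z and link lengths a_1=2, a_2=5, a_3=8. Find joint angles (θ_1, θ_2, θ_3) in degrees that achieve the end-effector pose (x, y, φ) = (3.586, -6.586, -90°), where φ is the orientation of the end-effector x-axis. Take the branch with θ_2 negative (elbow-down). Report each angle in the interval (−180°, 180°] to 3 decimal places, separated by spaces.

134.991 -134.996 -89.995

wrist centre = target − a_3·(cos φ, sin φ) = (3.5860, 1.4140)
cos θ_2 = (14.8588−2²−5²)/(2·2·5) = -0.7071; θ_2 = -134.9962° (elbow-down)
β = atan2(1.4140,3.5860) = 21.5199°; ψ = atan2(-3.5358,-1.5353) = -113.4715°
θ_1 = β − ψ = 134.9913°
θ_3 = φ − θ_1 − θ_2 = -89.9951° (wrapped to (-180°,180°])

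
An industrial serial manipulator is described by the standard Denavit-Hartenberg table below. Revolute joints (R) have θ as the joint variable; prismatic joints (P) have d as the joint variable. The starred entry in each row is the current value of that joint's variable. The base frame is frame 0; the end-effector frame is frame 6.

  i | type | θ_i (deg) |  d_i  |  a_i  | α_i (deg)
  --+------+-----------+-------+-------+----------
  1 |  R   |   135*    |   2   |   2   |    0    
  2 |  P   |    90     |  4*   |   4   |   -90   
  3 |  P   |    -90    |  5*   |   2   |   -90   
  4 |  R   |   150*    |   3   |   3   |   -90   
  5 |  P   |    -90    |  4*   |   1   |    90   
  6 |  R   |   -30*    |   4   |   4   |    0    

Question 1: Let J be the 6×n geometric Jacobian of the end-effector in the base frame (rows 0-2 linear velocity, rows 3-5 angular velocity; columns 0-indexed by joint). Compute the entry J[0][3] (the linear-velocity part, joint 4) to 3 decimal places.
axis z_3 = (-0.7071,-0.7071,-0.0000); lever o_n−o_3 = (-3.6996,-6.8562,-0.1340)
cross product → J_v[:, 3] = (0.0947,-0.0947,2.2321)
J_ω[:, 3] = z_3
entry J[0][3] = 0.0947

0.095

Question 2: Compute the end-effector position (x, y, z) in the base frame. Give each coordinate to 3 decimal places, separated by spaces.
-4.407 -11.806 7.866

after link 1: o_1 = (-1.4142, 1.4142, 2.0000)
after link 2: o_2 = (-4.2426, -1.4142, 6.0000)
after link 3: o_3 = (-0.7071, -4.9497, 8.0000)
after link 4: o_4 = (-3.8891, -6.0104, 5.4019)
after link 5: o_5 = (-2.1467, -9.1670, 3.4019)
after link 6: o_6 = (-4.4067, -11.8060, 7.8660)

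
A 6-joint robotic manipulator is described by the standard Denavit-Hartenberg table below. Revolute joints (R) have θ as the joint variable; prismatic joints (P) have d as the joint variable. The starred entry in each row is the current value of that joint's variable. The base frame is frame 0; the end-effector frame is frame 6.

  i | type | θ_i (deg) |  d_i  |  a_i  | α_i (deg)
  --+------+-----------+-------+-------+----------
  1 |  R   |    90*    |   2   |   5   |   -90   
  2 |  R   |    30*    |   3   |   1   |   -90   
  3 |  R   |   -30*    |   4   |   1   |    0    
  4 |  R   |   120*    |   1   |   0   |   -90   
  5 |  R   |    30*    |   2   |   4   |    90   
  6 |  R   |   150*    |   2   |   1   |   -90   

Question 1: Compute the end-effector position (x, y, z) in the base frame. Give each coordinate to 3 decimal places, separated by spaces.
0.214 1.868 -2.156

after link 1: o_1 = (0.0000, 5.0000, 2.0000)
after link 2: o_2 = (-3.0000, 5.8660, 1.5000)
after link 3: o_3 = (-3.5000, 4.6160, -2.3971)
after link 4: o_4 = (-3.5000, 4.1160, -3.2631)
after link 5: o_5 = (-0.0359, 3.3840, -0.5311)
after link 6: o_6 = (0.2141, 1.8684, -2.1561)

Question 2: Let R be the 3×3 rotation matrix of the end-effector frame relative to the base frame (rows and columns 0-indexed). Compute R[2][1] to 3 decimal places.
End-effector y-axis (col 1 of R) = (-0.5000,0.4330,0.7500)
R[2][1] = 0.7500

0.750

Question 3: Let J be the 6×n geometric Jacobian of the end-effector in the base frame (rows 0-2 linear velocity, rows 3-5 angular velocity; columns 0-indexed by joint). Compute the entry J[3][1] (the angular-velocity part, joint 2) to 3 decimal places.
-1.000

axis z_1 = (-1.0000,0.0000,0.0000); lever o_n−o_1 = (0.2141,-3.1316,-4.1561)
cross product → J_v[:, 1] = (-0.0000,-4.1561,3.1316)
J_ω[:, 1] = z_1
entry J[3][1] = -1.0000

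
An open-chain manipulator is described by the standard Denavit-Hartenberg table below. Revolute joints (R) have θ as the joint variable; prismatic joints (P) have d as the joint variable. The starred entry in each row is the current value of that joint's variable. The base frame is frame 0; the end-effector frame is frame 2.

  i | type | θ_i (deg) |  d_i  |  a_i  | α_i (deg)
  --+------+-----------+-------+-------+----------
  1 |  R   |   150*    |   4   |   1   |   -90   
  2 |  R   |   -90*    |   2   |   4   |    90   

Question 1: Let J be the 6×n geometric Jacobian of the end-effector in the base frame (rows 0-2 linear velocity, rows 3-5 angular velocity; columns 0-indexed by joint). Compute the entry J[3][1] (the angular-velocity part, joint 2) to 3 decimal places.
-0.500

axis z_1 = (-0.5000,-0.8660,0.0000); lever o_n−o_1 = (-1.0000,-1.7321,4.0000)
cross product → J_v[:, 1] = (-3.4641,2.0000,-0.0000)
J_ω[:, 1] = z_1
entry J[3][1] = -0.5000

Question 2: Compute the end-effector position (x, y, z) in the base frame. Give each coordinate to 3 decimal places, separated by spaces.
after link 1: o_1 = (-0.8660, 0.5000, 4.0000)
after link 2: o_2 = (-1.8660, -1.2321, 8.0000)

-1.866 -1.232 8.000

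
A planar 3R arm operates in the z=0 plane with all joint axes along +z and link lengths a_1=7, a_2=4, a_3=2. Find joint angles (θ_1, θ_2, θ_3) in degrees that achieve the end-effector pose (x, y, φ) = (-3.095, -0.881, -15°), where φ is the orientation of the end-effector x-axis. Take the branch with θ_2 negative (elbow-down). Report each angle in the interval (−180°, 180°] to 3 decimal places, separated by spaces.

wrist centre = target − a_3·(cos φ, sin φ) = (-5.0269, -0.3634)
cos θ_2 = (25.4013−7²−4²)/(2·7·4) = -0.7071; θ_2 = -135.0011° (elbow-down)
β = atan2(-0.3634,-5.0269) = -175.8656°; ψ = atan2(-2.8284,4.1715) = -34.1381°
θ_1 = β − ψ = -141.7276°
θ_3 = φ − θ_1 − θ_2 = -98.2714° (wrapped to (-180°,180°])

-141.728 -135.001 -98.271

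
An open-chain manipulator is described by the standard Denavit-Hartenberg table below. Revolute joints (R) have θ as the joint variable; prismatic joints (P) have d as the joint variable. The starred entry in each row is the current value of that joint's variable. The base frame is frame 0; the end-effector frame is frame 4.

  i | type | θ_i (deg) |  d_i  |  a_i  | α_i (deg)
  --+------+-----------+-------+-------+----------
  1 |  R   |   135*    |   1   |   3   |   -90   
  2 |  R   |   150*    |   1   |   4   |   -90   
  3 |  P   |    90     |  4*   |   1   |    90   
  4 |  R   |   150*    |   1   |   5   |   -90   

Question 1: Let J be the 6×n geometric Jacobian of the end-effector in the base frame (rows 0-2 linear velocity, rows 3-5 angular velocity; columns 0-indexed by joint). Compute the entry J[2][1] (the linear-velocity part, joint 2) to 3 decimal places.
7.580

axis z_1 = (-0.7071,-0.7071,0.0000); lever o_n−o_1 = (2.2981,-8.4218,3.1292)
cross product → J_v[:, 1] = (-2.2127,2.2127,7.5801)
J_ω[:, 1] = z_1
entry J[2][1] = 7.5801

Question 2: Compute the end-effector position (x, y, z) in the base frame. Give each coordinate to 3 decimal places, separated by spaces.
0.177 -6.301 4.129

after link 1: o_1 = (-2.1213, 2.1213, 1.0000)
after link 2: o_2 = (-0.3789, -1.0353, -1.0000)
after link 3: o_3 = (1.7424, -1.7424, 2.4641)
after link 4: o_4 = (0.1768, -6.3005, 4.1292)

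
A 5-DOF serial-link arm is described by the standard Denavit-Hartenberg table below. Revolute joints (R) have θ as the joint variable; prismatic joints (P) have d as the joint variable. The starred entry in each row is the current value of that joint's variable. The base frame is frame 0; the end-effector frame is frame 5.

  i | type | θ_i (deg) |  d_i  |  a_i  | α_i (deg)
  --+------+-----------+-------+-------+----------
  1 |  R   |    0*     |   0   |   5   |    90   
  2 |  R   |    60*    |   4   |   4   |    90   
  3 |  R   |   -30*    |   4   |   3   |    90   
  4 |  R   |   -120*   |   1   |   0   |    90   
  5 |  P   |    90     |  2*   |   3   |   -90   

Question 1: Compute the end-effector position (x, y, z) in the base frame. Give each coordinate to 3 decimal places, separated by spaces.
10.879 0.098 0.183

after link 1: o_1 = (5.0000, 0.0000, 0.0000)
after link 2: o_2 = (7.0000, -4.0000, 3.4641)
after link 3: o_3 = (11.7631, -2.5000, 3.7141)
after link 4: o_4 = (11.5131, -1.6340, 3.2811)
after link 5: o_5 = (10.8792, 0.0981, 0.1830)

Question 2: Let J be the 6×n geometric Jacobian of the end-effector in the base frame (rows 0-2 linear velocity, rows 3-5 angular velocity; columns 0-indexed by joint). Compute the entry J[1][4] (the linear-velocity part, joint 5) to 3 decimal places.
prismatic axis z_4 = (0.0580,-0.4330,-0.8995)
J_v[:, 4] = z_4; J_ω[:, 4] = (0,0,0)
entry J[1][4] = -0.4330

-0.433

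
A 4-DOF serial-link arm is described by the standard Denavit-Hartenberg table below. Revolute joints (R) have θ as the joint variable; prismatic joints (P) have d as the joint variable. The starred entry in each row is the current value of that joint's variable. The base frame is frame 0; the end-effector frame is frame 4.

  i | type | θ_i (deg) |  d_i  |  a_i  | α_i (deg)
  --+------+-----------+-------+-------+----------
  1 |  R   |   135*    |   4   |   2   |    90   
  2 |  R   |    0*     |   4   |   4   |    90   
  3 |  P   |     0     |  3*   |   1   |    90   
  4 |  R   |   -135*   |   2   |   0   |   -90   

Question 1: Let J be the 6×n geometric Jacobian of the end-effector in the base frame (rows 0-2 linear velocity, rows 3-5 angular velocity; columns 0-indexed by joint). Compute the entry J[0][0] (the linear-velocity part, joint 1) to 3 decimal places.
-6.364

axis z_0 = ẑ; lever o_n−o_0 = (-3.5355,6.3640,1.0000)
cross product → J_v[:, 0] = (-6.3640,-3.5355,0.0000)
J_ω[:, 0] = z_0
entry J[0][0] = -6.3640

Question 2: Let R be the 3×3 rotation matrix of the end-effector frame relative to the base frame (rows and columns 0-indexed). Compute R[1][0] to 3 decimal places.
-0.500

End-effector x-axis (col 0 of R) = (0.5000,-0.5000,0.7071)
R[1][0] = -0.5000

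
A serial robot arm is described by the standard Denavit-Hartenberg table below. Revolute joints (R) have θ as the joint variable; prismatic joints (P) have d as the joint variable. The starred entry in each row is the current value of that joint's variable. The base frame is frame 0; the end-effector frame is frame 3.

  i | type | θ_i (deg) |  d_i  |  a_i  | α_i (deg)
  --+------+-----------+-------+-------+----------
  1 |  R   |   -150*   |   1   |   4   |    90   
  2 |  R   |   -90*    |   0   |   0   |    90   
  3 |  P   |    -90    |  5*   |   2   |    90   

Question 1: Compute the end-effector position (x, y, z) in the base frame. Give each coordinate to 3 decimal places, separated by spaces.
1.866 -1.232 1.000

after link 1: o_1 = (-3.4641, -2.0000, 1.0000)
after link 2: o_2 = (-3.4641, -2.0000, 1.0000)
after link 3: o_3 = (1.8660, -1.2321, 1.0000)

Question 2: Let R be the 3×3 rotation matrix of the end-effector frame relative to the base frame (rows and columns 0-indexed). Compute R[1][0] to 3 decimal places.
End-effector x-axis (col 0 of R) = (0.5000,-0.8660,-0.0000)
R[1][0] = -0.8660

-0.866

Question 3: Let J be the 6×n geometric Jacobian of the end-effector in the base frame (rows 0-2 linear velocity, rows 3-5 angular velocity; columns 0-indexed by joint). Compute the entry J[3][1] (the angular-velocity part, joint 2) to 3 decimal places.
-0.500

axis z_1 = (-0.5000,0.8660,0.0000); lever o_n−o_1 = (5.3301,0.7679,-0.0000)
cross product → J_v[:, 1] = (-0.0000,0.0000,-5.0000)
J_ω[:, 1] = z_1
entry J[3][1] = -0.5000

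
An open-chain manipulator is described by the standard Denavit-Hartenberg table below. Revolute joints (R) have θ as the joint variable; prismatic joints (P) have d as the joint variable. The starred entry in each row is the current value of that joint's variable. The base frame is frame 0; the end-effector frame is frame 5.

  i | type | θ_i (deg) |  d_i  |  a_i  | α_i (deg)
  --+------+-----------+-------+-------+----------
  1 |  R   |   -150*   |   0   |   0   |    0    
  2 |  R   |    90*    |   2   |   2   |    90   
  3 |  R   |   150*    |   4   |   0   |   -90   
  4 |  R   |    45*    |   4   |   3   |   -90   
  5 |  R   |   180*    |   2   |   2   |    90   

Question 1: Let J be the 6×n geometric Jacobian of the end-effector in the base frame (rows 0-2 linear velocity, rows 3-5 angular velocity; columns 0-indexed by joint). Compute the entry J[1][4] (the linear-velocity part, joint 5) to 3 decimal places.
axis z_4 = (0.9186,-0.1768,-0.3536); lever o_n−o_4 = (1.2247,-2.1213,-1.4142)
cross product → J_v[:, 4] = (-0.5000,0.8660,-1.7321)
J_ω[:, 4] = z_4
entry J[1][4] = 0.8660

0.866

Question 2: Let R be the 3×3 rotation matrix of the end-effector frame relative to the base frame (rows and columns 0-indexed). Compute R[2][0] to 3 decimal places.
End-effector x-axis (col 0 of R) = (-0.3062,-0.8839,-0.3536)
R[2][0] = -0.3536

-0.354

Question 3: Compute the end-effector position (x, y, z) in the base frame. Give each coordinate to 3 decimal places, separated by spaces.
-1.321 -1.470 -1.818

after link 1: o_1 = (0.0000, 0.0000, 0.0000)
after link 2: o_2 = (1.0000, -1.7321, 2.0000)
after link 3: o_3 = (-2.4641, -3.7321, 2.0000)
after link 4: o_4 = (-2.5455, 0.6517, -0.4034)
after link 5: o_5 = (-1.3208, -1.4697, -1.8177)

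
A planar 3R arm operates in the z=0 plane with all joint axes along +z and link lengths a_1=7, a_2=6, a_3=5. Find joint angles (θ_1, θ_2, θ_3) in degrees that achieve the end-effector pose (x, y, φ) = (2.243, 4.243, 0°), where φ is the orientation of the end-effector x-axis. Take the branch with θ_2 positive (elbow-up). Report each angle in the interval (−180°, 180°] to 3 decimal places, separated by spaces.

wrist centre = target − a_3·(cos φ, sin φ) = (-2.7570, 4.2430)
cos θ_2 = (25.6041−7²−6²)/(2·7·6) = -0.7071; θ_2 = 134.9990° (elbow-up)
β = atan2(4.2430,-2.7570) = 123.0148°; ψ = atan2(4.2427,2.7574) = 56.9793°
θ_1 = β − ψ = 66.0356°
θ_3 = φ − θ_1 − θ_2 = 158.9655° (wrapped to (-180°,180°])

66.036 134.999 158.965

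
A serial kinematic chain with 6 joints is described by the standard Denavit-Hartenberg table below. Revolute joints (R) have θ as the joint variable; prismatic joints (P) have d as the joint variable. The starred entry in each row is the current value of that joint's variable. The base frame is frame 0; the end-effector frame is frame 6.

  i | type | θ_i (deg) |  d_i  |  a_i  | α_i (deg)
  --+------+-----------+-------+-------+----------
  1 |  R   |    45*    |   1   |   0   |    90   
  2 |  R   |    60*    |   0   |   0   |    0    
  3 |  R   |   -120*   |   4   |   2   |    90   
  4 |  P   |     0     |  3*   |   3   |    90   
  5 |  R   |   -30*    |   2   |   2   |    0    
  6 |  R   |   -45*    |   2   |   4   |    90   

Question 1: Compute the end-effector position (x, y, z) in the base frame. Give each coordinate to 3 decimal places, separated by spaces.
3.887 3.887 -4.795

after link 1: o_1 = (0.0000, 0.0000, 1.0000)
after link 2: o_2 = (0.0000, 0.0000, 1.0000)
after link 3: o_3 = (3.5355, -2.1213, -0.7321)
after link 4: o_4 = (2.7591, -2.8978, -4.8301)
after link 5: o_5 = (2.5696, -0.2588, -5.8301)
after link 6: o_6 = (3.8874, 3.8874, -4.7949)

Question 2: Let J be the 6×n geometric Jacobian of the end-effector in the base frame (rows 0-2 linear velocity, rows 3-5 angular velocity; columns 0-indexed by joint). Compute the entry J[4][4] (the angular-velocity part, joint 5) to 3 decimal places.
0.707

axis z_4 = (-0.7071,0.7071,-0.0000); lever o_n−o_4 = (1.1284,6.7852,0.0353)
cross product → J_v[:, 4] = (0.0249,0.0249,-5.5958)
J_ω[:, 4] = z_4
entry J[4][4] = 0.7071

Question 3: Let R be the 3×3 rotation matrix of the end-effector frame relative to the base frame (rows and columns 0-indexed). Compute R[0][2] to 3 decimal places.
-0.183

End-effector z-axis (col 2 of R) = (-0.1830,-0.1830,0.9659)
R[0][2] = -0.1830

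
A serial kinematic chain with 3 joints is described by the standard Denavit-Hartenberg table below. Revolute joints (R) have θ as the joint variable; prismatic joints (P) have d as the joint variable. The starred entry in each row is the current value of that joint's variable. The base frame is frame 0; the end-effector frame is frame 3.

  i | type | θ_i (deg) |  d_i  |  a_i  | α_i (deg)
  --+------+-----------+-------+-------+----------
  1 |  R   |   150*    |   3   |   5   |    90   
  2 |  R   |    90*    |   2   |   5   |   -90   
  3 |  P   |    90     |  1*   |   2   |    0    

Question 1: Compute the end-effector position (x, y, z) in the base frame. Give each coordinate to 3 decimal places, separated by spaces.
after link 1: o_1 = (-4.3301, 2.5000, 3.0000)
after link 2: o_2 = (-3.3301, 4.2321, 8.0000)
after link 3: o_3 = (-3.4641, 2.0000, 8.0000)

-3.464 2.000 8.000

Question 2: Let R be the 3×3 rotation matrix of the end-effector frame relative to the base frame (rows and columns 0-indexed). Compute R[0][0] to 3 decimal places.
-0.500

End-effector x-axis (col 0 of R) = (-0.5000,-0.8660,0.0000)
R[0][0] = -0.5000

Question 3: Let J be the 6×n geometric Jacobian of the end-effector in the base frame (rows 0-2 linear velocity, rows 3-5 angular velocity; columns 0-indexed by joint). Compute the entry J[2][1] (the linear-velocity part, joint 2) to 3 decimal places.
axis z_1 = (0.5000,0.8660,0.0000); lever o_n−o_1 = (0.8660,-0.5000,5.0000)
cross product → J_v[:, 1] = (4.3301,-2.5000,-1.0000)
J_ω[:, 1] = z_1
entry J[2][1] = -1.0000

-1.000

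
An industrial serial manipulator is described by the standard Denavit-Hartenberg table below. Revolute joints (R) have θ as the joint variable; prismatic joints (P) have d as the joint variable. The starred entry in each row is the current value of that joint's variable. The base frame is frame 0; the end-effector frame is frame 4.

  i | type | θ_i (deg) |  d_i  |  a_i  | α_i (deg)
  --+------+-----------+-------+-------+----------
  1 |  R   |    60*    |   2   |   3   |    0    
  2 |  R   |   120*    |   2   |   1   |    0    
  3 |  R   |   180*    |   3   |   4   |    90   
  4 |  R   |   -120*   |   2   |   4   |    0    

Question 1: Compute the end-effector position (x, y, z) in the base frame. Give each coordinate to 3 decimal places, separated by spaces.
after link 1: o_1 = (1.5000, 2.5981, 2.0000)
after link 2: o_2 = (0.5000, 2.5981, 4.0000)
after link 3: o_3 = (4.5000, 2.5981, 7.0000)
after link 4: o_4 = (2.5000, 0.5981, 3.5359)

2.500 0.598 3.536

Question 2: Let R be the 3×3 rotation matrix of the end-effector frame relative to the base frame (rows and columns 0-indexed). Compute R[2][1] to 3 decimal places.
-0.500

End-effector y-axis (col 1 of R) = (0.8660,-0.0000,-0.5000)
R[2][1] = -0.5000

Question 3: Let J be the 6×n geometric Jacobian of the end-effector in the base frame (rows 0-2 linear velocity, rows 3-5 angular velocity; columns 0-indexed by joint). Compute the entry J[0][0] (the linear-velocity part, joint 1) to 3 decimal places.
axis z_0 = ẑ; lever o_n−o_0 = (2.5000,0.5981,3.5359)
cross product → J_v[:, 0] = (-0.5981,2.5000,0.0000)
J_ω[:, 0] = z_0
entry J[0][0] = -0.5981

-0.598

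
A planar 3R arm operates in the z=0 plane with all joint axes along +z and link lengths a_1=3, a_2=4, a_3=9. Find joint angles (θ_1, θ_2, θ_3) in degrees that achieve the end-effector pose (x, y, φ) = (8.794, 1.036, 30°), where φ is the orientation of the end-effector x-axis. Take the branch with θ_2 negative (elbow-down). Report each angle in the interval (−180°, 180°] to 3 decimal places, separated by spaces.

-0.001 -120.003 150.004

wrist centre = target − a_3·(cos φ, sin φ) = (0.9998, -3.4640)
cos θ_2 = (12.9988−3²−4²)/(2·3·4) = -0.5000; θ_2 = -120.0032° (elbow-down)
β = atan2(-3.4640,0.9998) = -73.9009°; ψ = atan2(-3.4640,0.9998) = -73.9003°
θ_1 = β − ψ = -0.0006°
θ_3 = φ − θ_1 − θ_2 = 150.0038° (wrapped to (-180°,180°])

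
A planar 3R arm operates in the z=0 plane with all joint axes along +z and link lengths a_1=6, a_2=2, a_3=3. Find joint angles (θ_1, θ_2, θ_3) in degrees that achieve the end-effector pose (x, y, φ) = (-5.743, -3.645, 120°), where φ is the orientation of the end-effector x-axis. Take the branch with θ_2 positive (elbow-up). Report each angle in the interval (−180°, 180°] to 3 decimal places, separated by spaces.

wrist centre = target − a_3·(cos φ, sin φ) = (-4.2430, -6.2431)
cos θ_2 = (56.9790−6²−2²)/(2·6·2) = 0.7075; θ_2 = 44.9713° (elbow-up)
β = atan2(-6.2431,-4.2430) = -124.2013°; ψ = atan2(1.4135,7.4149) = 10.7928°
θ_1 = β − ψ = -134.9941°
θ_3 = φ − θ_1 − θ_2 = -149.9772° (wrapped to (-180°,180°])

-134.994 44.971 -149.977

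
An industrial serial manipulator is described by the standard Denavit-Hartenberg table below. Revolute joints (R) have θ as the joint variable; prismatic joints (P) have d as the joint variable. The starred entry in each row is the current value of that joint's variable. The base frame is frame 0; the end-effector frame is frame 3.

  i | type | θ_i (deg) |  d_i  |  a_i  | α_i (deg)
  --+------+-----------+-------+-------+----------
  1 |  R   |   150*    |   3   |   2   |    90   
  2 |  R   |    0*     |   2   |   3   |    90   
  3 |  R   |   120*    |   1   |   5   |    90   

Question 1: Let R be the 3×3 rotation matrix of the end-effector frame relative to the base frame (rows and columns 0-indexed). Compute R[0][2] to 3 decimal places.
End-effector z-axis (col 2 of R) = (-0.5000,0.8660,-0.0000)
R[0][2] = -0.5000

-0.500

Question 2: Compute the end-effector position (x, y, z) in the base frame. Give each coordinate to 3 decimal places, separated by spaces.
1.000 6.732 2.000

after link 1: o_1 = (-1.7321, 1.0000, 3.0000)
after link 2: o_2 = (-3.3301, 4.2321, 3.0000)
after link 3: o_3 = (1.0000, 6.7321, 2.0000)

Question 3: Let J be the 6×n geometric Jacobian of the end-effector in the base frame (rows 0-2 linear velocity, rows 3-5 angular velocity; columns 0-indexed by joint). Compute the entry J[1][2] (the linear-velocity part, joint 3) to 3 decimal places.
axis z_2 = (0.0000,0.0000,-1.0000); lever o_n−o_2 = (4.3301,2.5000,-1.0000)
cross product → J_v[:, 2] = (2.5000,-4.3301,-0.0000)
J_ω[:, 2] = z_2
entry J[1][2] = -4.3301

-4.330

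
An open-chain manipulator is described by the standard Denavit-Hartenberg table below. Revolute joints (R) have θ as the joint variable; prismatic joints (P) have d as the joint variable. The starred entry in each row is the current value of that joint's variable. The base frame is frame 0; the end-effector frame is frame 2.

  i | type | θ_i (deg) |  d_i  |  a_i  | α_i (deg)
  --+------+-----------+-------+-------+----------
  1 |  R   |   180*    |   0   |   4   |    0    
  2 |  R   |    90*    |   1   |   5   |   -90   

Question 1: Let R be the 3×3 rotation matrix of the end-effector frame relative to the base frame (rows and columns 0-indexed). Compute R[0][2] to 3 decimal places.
1.000

End-effector z-axis (col 2 of R) = (1.0000,-0.0000,0.0000)
R[0][2] = 1.0000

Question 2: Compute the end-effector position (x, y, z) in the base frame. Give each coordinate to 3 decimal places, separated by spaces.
-4.000 -5.000 1.000

after link 1: o_1 = (-4.0000, 0.0000, 0.0000)
after link 2: o_2 = (-4.0000, -5.0000, 1.0000)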